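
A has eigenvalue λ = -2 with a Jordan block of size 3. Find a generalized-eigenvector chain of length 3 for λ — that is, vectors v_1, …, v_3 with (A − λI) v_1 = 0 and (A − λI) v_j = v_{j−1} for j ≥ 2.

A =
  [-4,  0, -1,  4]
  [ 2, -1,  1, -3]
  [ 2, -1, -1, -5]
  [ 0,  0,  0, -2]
A Jordan chain for λ = -2 of length 3:
v_1 = (2, 0, -4, 0)ᵀ
v_2 = (-2, 2, 2, 0)ᵀ
v_3 = (1, 0, 0, 0)ᵀ

Let N = A − (-2)·I. We want v_3 with N^3 v_3 = 0 but N^2 v_3 ≠ 0; then v_{j-1} := N · v_j for j = 3, …, 2.

Pick v_3 = (1, 0, 0, 0)ᵀ.
Then v_2 = N · v_3 = (-2, 2, 2, 0)ᵀ.
Then v_1 = N · v_2 = (2, 0, -4, 0)ᵀ.

Sanity check: (A − (-2)·I) v_1 = (0, 0, 0, 0)ᵀ = 0. ✓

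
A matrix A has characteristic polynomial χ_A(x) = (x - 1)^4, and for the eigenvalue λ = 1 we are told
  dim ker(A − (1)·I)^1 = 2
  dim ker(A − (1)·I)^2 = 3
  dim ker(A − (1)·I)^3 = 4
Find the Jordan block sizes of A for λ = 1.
Block sizes for λ = 1: [3, 1]

From the dimensions of kernels of powers, the number of Jordan blocks of size at least j is d_j − d_{j−1} where d_j = dim ker(N^j) (with d_0 = 0). Computing the differences gives [2, 1, 1].
The number of blocks of size exactly k is (#blocks of size ≥ k) − (#blocks of size ≥ k + 1), so the partition is: 1 block(s) of size 1, 1 block(s) of size 3.
In nonincreasing order the block sizes are [3, 1].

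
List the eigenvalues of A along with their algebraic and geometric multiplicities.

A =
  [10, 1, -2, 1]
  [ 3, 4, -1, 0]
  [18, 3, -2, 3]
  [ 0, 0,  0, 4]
λ = 4: alg = 4, geom = 2

Step 1 — factor the characteristic polynomial to read off the algebraic multiplicities:
  χ_A(x) = (x - 4)^4

Step 2 — compute geometric multiplicities via the rank-nullity identity g(λ) = n − rank(A − λI):
  rank(A − (4)·I) = 2, so dim ker(A − (4)·I) = n − 2 = 2

Summary:
  λ = 4: algebraic multiplicity = 4, geometric multiplicity = 2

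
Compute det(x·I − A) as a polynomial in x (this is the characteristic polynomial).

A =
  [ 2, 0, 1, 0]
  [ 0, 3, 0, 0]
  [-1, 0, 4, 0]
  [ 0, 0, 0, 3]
x^4 - 12*x^3 + 54*x^2 - 108*x + 81

Expanding det(x·I − A) (e.g. by cofactor expansion or by noting that A is similar to its Jordan form J, which has the same characteristic polynomial as A) gives
  χ_A(x) = x^4 - 12*x^3 + 54*x^2 - 108*x + 81
which factors as (x - 3)^4. The eigenvalues (with algebraic multiplicities) are λ = 3 with multiplicity 4.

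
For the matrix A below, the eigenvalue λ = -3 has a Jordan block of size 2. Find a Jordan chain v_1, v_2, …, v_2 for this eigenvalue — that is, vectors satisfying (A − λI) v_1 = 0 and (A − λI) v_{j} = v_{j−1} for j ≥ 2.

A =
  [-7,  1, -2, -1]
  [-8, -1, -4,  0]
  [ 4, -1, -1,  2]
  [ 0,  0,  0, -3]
A Jordan chain for λ = -3 of length 2:
v_1 = (-4, -8, 4, 0)ᵀ
v_2 = (1, 0, 0, 0)ᵀ

Let N = A − (-3)·I. We want v_2 with N^2 v_2 = 0 but N^1 v_2 ≠ 0; then v_{j-1} := N · v_j for j = 2, …, 2.

Pick v_2 = (1, 0, 0, 0)ᵀ.
Then v_1 = N · v_2 = (-4, -8, 4, 0)ᵀ.

Sanity check: (A − (-3)·I) v_1 = (0, 0, 0, 0)ᵀ = 0. ✓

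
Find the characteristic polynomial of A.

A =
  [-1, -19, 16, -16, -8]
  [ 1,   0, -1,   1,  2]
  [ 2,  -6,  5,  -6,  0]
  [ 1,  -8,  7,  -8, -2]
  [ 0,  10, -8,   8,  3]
x^5 + x^4 - 6*x^3 - 14*x^2 - 11*x - 3

Expanding det(x·I − A) (e.g. by cofactor expansion or by noting that A is similar to its Jordan form J, which has the same characteristic polynomial as A) gives
  χ_A(x) = x^5 + x^4 - 6*x^3 - 14*x^2 - 11*x - 3
which factors as (x - 3)*(x + 1)^4. The eigenvalues (with algebraic multiplicities) are λ = -1 with multiplicity 4, λ = 3 with multiplicity 1.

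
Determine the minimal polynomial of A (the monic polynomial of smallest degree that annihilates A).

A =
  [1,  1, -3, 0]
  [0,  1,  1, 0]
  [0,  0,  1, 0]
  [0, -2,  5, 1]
x^3 - 3*x^2 + 3*x - 1

The characteristic polynomial is χ_A(x) = (x - 1)^4, so the eigenvalues are known. The minimal polynomial is
  m_A(x) = Π_λ (x − λ)^{k_λ}
where k_λ is the size of the *largest* Jordan block for λ (equivalently, the smallest k with (A − λI)^k v = 0 for every generalised eigenvector v of λ).

  λ = 1: largest Jordan block has size 3, contributing (x − 1)^3

So m_A(x) = (x - 1)^3 = x^3 - 3*x^2 + 3*x - 1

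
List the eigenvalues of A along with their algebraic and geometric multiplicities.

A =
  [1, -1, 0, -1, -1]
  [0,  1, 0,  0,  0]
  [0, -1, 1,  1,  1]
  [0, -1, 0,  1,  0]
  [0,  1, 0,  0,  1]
λ = 1: alg = 5, geom = 3

Step 1 — factor the characteristic polynomial to read off the algebraic multiplicities:
  χ_A(x) = (x - 1)^5

Step 2 — compute geometric multiplicities via the rank-nullity identity g(λ) = n − rank(A − λI):
  rank(A − (1)·I) = 2, so dim ker(A − (1)·I) = n − 2 = 3

Summary:
  λ = 1: algebraic multiplicity = 5, geometric multiplicity = 3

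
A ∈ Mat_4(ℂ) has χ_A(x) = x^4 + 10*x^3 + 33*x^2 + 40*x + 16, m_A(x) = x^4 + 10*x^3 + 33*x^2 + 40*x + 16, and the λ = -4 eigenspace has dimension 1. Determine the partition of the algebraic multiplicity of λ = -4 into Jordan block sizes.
Block sizes for λ = -4: [2]

Step 1 — from the characteristic polynomial, algebraic multiplicity of λ = -4 is 2. From dim ker(A − (-4)·I) = 1, there are exactly 1 Jordan blocks for λ = -4.
Step 2 — from the minimal polynomial, the factor (x + 4)^2 tells us the largest block for λ = -4 has size 2.
Step 3 — with total size 2, 1 blocks, and largest block 2, the block sizes (in nonincreasing order) are [2].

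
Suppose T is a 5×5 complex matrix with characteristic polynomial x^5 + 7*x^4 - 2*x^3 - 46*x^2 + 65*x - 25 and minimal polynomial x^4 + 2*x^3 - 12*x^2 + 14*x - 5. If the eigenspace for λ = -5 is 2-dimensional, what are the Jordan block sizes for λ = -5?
Block sizes for λ = -5: [1, 1]

Step 1 — from the characteristic polynomial, algebraic multiplicity of λ = -5 is 2. From dim ker(T − (-5)·I) = 2, there are exactly 2 Jordan blocks for λ = -5.
Step 2 — from the minimal polynomial, the factor (x + 5) tells us the largest block for λ = -5 has size 1.
Step 3 — with total size 2, 2 blocks, and largest block 1, the block sizes (in nonincreasing order) are [1, 1].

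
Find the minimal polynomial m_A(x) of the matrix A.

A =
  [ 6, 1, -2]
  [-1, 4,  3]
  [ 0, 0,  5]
x^3 - 15*x^2 + 75*x - 125

The characteristic polynomial is χ_A(x) = (x - 5)^3, so the eigenvalues are known. The minimal polynomial is
  m_A(x) = Π_λ (x − λ)^{k_λ}
where k_λ is the size of the *largest* Jordan block for λ (equivalently, the smallest k with (A − λI)^k v = 0 for every generalised eigenvector v of λ).

  λ = 5: largest Jordan block has size 3, contributing (x − 5)^3

So m_A(x) = (x - 5)^3 = x^3 - 15*x^2 + 75*x - 125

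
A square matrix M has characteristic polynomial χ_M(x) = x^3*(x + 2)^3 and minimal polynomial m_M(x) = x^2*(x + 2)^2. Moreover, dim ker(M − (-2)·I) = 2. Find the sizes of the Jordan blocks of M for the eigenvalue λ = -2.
Block sizes for λ = -2: [2, 1]

Step 1 — from the characteristic polynomial, algebraic multiplicity of λ = -2 is 3. From dim ker(M − (-2)·I) = 2, there are exactly 2 Jordan blocks for λ = -2.
Step 2 — from the minimal polynomial, the factor (x + 2)^2 tells us the largest block for λ = -2 has size 2.
Step 3 — with total size 3, 2 blocks, and largest block 2, the block sizes (in nonincreasing order) are [2, 1].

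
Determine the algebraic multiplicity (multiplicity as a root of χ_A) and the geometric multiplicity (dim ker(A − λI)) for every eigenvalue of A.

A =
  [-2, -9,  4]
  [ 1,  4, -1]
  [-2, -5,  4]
λ = 2: alg = 3, geom = 1

Step 1 — factor the characteristic polynomial to read off the algebraic multiplicities:
  χ_A(x) = (x - 2)^3

Step 2 — compute geometric multiplicities via the rank-nullity identity g(λ) = n − rank(A − λI):
  rank(A − (2)·I) = 2, so dim ker(A − (2)·I) = n − 2 = 1

Summary:
  λ = 2: algebraic multiplicity = 3, geometric multiplicity = 1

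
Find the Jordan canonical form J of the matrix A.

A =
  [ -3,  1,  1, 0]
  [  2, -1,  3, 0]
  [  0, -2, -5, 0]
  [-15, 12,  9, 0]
J_3(-3) ⊕ J_1(0)

The characteristic polynomial is
  det(x·I − A) = x^4 + 9*x^3 + 27*x^2 + 27*x = x*(x + 3)^3

Eigenvalues and multiplicities (the geometric multiplicity of λ is n − rank(A − λI), which equals the number of Jordan blocks for λ):
  λ = -3: algebraic multiplicity = 3, geometric multiplicity = 1
  λ = 0: algebraic multiplicity = 1, geometric multiplicity = 1

Determining the block sizes for each eigenvalue:
  λ = -3: one block (gm = 1), so the single block has size am = 3 → block sizes [3]
  λ = 0: one block (gm = 1), so the single block has size am = 1 → block sizes [1]

Assembling the blocks gives a Jordan form
J =
  [-3,  1,  0, 0]
  [ 0, -3,  1, 0]
  [ 0,  0, -3, 0]
  [ 0,  0,  0, 0]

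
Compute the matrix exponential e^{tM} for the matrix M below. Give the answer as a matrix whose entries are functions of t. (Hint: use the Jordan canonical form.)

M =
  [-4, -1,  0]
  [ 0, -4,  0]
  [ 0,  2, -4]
e^{tM} =
  [exp(-4*t), -t*exp(-4*t), 0]
  [0, exp(-4*t), 0]
  [0, 2*t*exp(-4*t), exp(-4*t)]

Strategy: write M = P · J · P⁻¹ where J is a Jordan canonical form, so e^{tM} = P · e^{tJ} · P⁻¹, and e^{tJ} can be computed block-by-block.

M has Jordan form
J =
  [-4,  1,  0]
  [ 0, -4,  0]
  [ 0,  0, -4]
(up to reordering of blocks).

Per-block formulas:
  For a 2×2 Jordan block J_2(-4): exp(t · J_2(-4)) = e^(-4t)·(I + t·N), where N is the 2×2 nilpotent shift.
  For a 1×1 block at λ = -4: exp(t · [-4]) = [e^(-4t)].

After assembling e^{tJ} and conjugating by P, we get:

e^{tM} =
  [exp(-4*t), -t*exp(-4*t), 0]
  [0, exp(-4*t), 0]
  [0, 2*t*exp(-4*t), exp(-4*t)]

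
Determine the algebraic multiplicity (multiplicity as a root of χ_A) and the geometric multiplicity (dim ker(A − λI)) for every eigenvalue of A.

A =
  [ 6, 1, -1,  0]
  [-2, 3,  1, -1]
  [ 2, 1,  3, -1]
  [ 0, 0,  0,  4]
λ = 4: alg = 4, geom = 2

Step 1 — factor the characteristic polynomial to read off the algebraic multiplicities:
  χ_A(x) = (x - 4)^4

Step 2 — compute geometric multiplicities via the rank-nullity identity g(λ) = n − rank(A − λI):
  rank(A − (4)·I) = 2, so dim ker(A − (4)·I) = n − 2 = 2

Summary:
  λ = 4: algebraic multiplicity = 4, geometric multiplicity = 2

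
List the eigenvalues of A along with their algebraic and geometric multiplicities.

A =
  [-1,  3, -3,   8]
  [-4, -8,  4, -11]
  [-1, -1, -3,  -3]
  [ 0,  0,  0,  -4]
λ = -4: alg = 4, geom = 2

Step 1 — factor the characteristic polynomial to read off the algebraic multiplicities:
  χ_A(x) = (x + 4)^4

Step 2 — compute geometric multiplicities via the rank-nullity identity g(λ) = n − rank(A − λI):
  rank(A − (-4)·I) = 2, so dim ker(A − (-4)·I) = n − 2 = 2

Summary:
  λ = -4: algebraic multiplicity = 4, geometric multiplicity = 2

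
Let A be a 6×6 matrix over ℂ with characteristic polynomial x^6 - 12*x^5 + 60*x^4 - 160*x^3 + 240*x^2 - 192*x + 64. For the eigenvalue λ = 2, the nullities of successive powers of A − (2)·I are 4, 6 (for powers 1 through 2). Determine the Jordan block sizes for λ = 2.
Block sizes for λ = 2: [2, 2, 1, 1]

From the dimensions of kernels of powers, the number of Jordan blocks of size at least j is d_j − d_{j−1} where d_j = dim ker(N^j) (with d_0 = 0). Computing the differences gives [4, 2].
The number of blocks of size exactly k is (#blocks of size ≥ k) − (#blocks of size ≥ k + 1), so the partition is: 2 block(s) of size 1, 2 block(s) of size 2.
In nonincreasing order the block sizes are [2, 2, 1, 1].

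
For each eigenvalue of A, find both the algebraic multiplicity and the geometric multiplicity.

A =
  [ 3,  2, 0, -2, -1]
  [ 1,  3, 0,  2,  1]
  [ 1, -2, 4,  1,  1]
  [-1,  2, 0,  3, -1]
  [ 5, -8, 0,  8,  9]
λ = 4: alg = 3, geom = 2; λ = 5: alg = 2, geom = 2

Step 1 — factor the characteristic polynomial to read off the algebraic multiplicities:
  χ_A(x) = (x - 5)^2*(x - 4)^3

Step 2 — compute geometric multiplicities via the rank-nullity identity g(λ) = n − rank(A − λI):
  rank(A − (4)·I) = 3, so dim ker(A − (4)·I) = n − 3 = 2
  rank(A − (5)·I) = 3, so dim ker(A − (5)·I) = n − 3 = 2

Summary:
  λ = 4: algebraic multiplicity = 3, geometric multiplicity = 2
  λ = 5: algebraic multiplicity = 2, geometric multiplicity = 2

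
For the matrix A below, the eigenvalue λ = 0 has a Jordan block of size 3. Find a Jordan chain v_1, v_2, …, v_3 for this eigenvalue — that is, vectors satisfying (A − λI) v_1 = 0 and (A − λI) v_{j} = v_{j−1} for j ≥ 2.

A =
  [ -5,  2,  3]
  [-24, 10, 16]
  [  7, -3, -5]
A Jordan chain for λ = 0 of length 3:
v_1 = (-2, -8, 2)ᵀ
v_2 = (-5, -24, 7)ᵀ
v_3 = (1, 0, 0)ᵀ

Let N = A − (0)·I. We want v_3 with N^3 v_3 = 0 but N^2 v_3 ≠ 0; then v_{j-1} := N · v_j for j = 3, …, 2.

Pick v_3 = (1, 0, 0)ᵀ.
Then v_2 = N · v_3 = (-5, -24, 7)ᵀ.
Then v_1 = N · v_2 = (-2, -8, 2)ᵀ.

Sanity check: (A − (0)·I) v_1 = (0, 0, 0)ᵀ = 0. ✓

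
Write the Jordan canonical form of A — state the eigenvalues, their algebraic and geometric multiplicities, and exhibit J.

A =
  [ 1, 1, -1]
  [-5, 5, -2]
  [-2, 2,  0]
J_3(2)

The characteristic polynomial is
  det(x·I − A) = x^3 - 6*x^2 + 12*x - 8 = (x - 2)^3

Eigenvalues and multiplicities (the geometric multiplicity of λ is n − rank(A − λI), which equals the number of Jordan blocks for λ):
  λ = 2: algebraic multiplicity = 3, geometric multiplicity = 1

Determining the block sizes for each eigenvalue:
  λ = 2: one block (gm = 1), so the single block has size am = 3 → block sizes [3]

Assembling the blocks gives a Jordan form
J =
  [2, 1, 0]
  [0, 2, 1]
  [0, 0, 2]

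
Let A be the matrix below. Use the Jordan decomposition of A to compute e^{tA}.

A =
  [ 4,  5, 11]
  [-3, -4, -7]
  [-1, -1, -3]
e^{tA} =
  [-t^2*exp(-t)/2 + 5*t*exp(-t) + exp(-t), -t^2*exp(-t)/2 + 5*t*exp(-t), -t^2*exp(-t) + 11*t*exp(-t)]
  [t^2*exp(-t)/2 - 3*t*exp(-t), t^2*exp(-t)/2 - 3*t*exp(-t) + exp(-t), t^2*exp(-t) - 7*t*exp(-t)]
  [-t*exp(-t), -t*exp(-t), -2*t*exp(-t) + exp(-t)]

Strategy: write A = P · J · P⁻¹ where J is a Jordan canonical form, so e^{tA} = P · e^{tJ} · P⁻¹, and e^{tJ} can be computed block-by-block.

A has Jordan form
J =
  [-1,  1,  0]
  [ 0, -1,  1]
  [ 0,  0, -1]
(up to reordering of blocks).

Per-block formulas:
  For a 3×3 Jordan block J_3(-1): exp(t · J_3(-1)) = e^(-1t)·(I + t·N + (t^2/2)·N^2), where N is the 3×3 nilpotent shift.

After assembling e^{tJ} and conjugating by P, we get:

e^{tA} =
  [-t^2*exp(-t)/2 + 5*t*exp(-t) + exp(-t), -t^2*exp(-t)/2 + 5*t*exp(-t), -t^2*exp(-t) + 11*t*exp(-t)]
  [t^2*exp(-t)/2 - 3*t*exp(-t), t^2*exp(-t)/2 - 3*t*exp(-t) + exp(-t), t^2*exp(-t) - 7*t*exp(-t)]
  [-t*exp(-t), -t*exp(-t), -2*t*exp(-t) + exp(-t)]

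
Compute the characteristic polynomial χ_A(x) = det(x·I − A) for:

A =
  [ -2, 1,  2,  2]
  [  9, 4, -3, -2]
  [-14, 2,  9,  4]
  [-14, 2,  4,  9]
x^4 - 20*x^3 + 150*x^2 - 500*x + 625

Expanding det(x·I − A) (e.g. by cofactor expansion or by noting that A is similar to its Jordan form J, which has the same characteristic polynomial as A) gives
  χ_A(x) = x^4 - 20*x^3 + 150*x^2 - 500*x + 625
which factors as (x - 5)^4. The eigenvalues (with algebraic multiplicities) are λ = 5 with multiplicity 4.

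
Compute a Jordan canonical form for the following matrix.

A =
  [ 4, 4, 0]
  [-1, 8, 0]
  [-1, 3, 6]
J_3(6)

The characteristic polynomial is
  det(x·I − A) = x^3 - 18*x^2 + 108*x - 216 = (x - 6)^3

Eigenvalues and multiplicities (the geometric multiplicity of λ is n − rank(A − λI), which equals the number of Jordan blocks for λ):
  λ = 6: algebraic multiplicity = 3, geometric multiplicity = 1

Determining the block sizes for each eigenvalue:
  λ = 6: one block (gm = 1), so the single block has size am = 3 → block sizes [3]

Assembling the blocks gives a Jordan form
J =
  [6, 1, 0]
  [0, 6, 1]
  [0, 0, 6]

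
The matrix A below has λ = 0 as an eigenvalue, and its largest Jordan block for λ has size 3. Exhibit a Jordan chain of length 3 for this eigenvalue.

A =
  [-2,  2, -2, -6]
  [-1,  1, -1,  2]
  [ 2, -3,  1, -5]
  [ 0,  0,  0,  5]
A Jordan chain for λ = 0 of length 3:
v_1 = (-2, -1, 1, 0)ᵀ
v_2 = (-2, -1, 2, 0)ᵀ
v_3 = (1, 0, 0, 0)ᵀ

Let N = A − (0)·I. We want v_3 with N^3 v_3 = 0 but N^2 v_3 ≠ 0; then v_{j-1} := N · v_j for j = 3, …, 2.

Pick v_3 = (1, 0, 0, 0)ᵀ.
Then v_2 = N · v_3 = (-2, -1, 2, 0)ᵀ.
Then v_1 = N · v_2 = (-2, -1, 1, 0)ᵀ.

Sanity check: (A − (0)·I) v_1 = (0, 0, 0, 0)ᵀ = 0. ✓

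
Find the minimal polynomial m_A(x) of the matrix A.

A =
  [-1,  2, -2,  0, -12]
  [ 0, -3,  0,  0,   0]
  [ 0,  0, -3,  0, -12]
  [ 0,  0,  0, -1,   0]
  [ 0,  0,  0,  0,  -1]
x^2 + 4*x + 3

The characteristic polynomial is χ_A(x) = (x + 1)^3*(x + 3)^2, so the eigenvalues are known. The minimal polynomial is
  m_A(x) = Π_λ (x − λ)^{k_λ}
where k_λ is the size of the *largest* Jordan block for λ (equivalently, the smallest k with (A − λI)^k v = 0 for every generalised eigenvector v of λ).

  λ = -3: largest Jordan block has size 1, contributing (x + 3)
  λ = -1: largest Jordan block has size 1, contributing (x + 1)

So m_A(x) = (x + 1)*(x + 3) = x^2 + 4*x + 3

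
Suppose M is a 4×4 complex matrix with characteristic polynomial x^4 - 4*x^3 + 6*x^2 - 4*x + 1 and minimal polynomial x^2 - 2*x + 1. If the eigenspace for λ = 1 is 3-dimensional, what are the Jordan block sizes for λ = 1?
Block sizes for λ = 1: [2, 1, 1]

Step 1 — from the characteristic polynomial, algebraic multiplicity of λ = 1 is 4. From dim ker(M − (1)·I) = 3, there are exactly 3 Jordan blocks for λ = 1.
Step 2 — from the minimal polynomial, the factor (x − 1)^2 tells us the largest block for λ = 1 has size 2.
Step 3 — with total size 4, 3 blocks, and largest block 2, the block sizes (in nonincreasing order) are [2, 1, 1].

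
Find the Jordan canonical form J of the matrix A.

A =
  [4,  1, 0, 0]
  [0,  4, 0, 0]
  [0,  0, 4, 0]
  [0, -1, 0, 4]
J_2(4) ⊕ J_1(4) ⊕ J_1(4)

The characteristic polynomial is
  det(x·I − A) = x^4 - 16*x^3 + 96*x^2 - 256*x + 256 = (x - 4)^4

Eigenvalues and multiplicities (the geometric multiplicity of λ is n − rank(A − λI), which equals the number of Jordan blocks for λ):
  λ = 4: algebraic multiplicity = 4, geometric multiplicity = 3

Determining the block sizes for each eigenvalue:
  λ = 4: 3 blocks summing to 4 forces exactly one block of size 2 and the rest size 1 → block sizes [2, 1, 1]

Assembling the blocks gives a Jordan form
J =
  [4, 1, 0, 0]
  [0, 4, 0, 0]
  [0, 0, 4, 0]
  [0, 0, 0, 4]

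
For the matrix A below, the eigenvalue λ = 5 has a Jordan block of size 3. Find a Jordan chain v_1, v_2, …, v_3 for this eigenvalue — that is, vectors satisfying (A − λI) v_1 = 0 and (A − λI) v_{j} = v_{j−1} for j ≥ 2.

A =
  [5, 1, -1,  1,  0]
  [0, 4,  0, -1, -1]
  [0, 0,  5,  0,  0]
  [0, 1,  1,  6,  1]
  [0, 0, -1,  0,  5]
A Jordan chain for λ = 5 of length 3:
v_1 = (1, 0, 0, 0, 0)ᵀ
v_2 = (-1, 0, 0, 1, -1)ᵀ
v_3 = (0, 0, 1, 0, 0)ᵀ

Let N = A − (5)·I. We want v_3 with N^3 v_3 = 0 but N^2 v_3 ≠ 0; then v_{j-1} := N · v_j for j = 3, …, 2.

Pick v_3 = (0, 0, 1, 0, 0)ᵀ.
Then v_2 = N · v_3 = (-1, 0, 0, 1, -1)ᵀ.
Then v_1 = N · v_2 = (1, 0, 0, 0, 0)ᵀ.

Sanity check: (A − (5)·I) v_1 = (0, 0, 0, 0, 0)ᵀ = 0. ✓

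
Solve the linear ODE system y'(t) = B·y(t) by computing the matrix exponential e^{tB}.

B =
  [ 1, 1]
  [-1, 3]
e^{tB} =
  [-t*exp(2*t) + exp(2*t), t*exp(2*t)]
  [-t*exp(2*t), t*exp(2*t) + exp(2*t)]

Strategy: write B = P · J · P⁻¹ where J is a Jordan canonical form, so e^{tB} = P · e^{tJ} · P⁻¹, and e^{tJ} can be computed block-by-block.

B has Jordan form
J =
  [2, 1]
  [0, 2]
(up to reordering of blocks).

Per-block formulas:
  For a 2×2 Jordan block J_2(2): exp(t · J_2(2)) = e^(2t)·(I + t·N), where N is the 2×2 nilpotent shift.

After assembling e^{tJ} and conjugating by P, we get:

e^{tB} =
  [-t*exp(2*t) + exp(2*t), t*exp(2*t)]
  [-t*exp(2*t), t*exp(2*t) + exp(2*t)]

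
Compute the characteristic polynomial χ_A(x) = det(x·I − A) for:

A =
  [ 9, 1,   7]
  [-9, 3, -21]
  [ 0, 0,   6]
x^3 - 18*x^2 + 108*x - 216

Expanding det(x·I − A) (e.g. by cofactor expansion or by noting that A is similar to its Jordan form J, which has the same characteristic polynomial as A) gives
  χ_A(x) = x^3 - 18*x^2 + 108*x - 216
which factors as (x - 6)^3. The eigenvalues (with algebraic multiplicities) are λ = 6 with multiplicity 3.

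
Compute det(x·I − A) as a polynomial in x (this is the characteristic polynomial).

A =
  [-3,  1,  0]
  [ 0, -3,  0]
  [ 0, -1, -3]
x^3 + 9*x^2 + 27*x + 27

Expanding det(x·I − A) (e.g. by cofactor expansion or by noting that A is similar to its Jordan form J, which has the same characteristic polynomial as A) gives
  χ_A(x) = x^3 + 9*x^2 + 27*x + 27
which factors as (x + 3)^3. The eigenvalues (with algebraic multiplicities) are λ = -3 with multiplicity 3.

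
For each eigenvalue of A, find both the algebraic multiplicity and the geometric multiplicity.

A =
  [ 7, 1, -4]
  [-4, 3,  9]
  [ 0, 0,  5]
λ = 5: alg = 3, geom = 1

Step 1 — factor the characteristic polynomial to read off the algebraic multiplicities:
  χ_A(x) = (x - 5)^3

Step 2 — compute geometric multiplicities via the rank-nullity identity g(λ) = n − rank(A − λI):
  rank(A − (5)·I) = 2, so dim ker(A − (5)·I) = n − 2 = 1

Summary:
  λ = 5: algebraic multiplicity = 3, geometric multiplicity = 1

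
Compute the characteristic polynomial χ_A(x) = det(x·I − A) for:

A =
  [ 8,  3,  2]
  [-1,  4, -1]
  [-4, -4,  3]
x^3 - 15*x^2 + 75*x - 125

Expanding det(x·I − A) (e.g. by cofactor expansion or by noting that A is similar to its Jordan form J, which has the same characteristic polynomial as A) gives
  χ_A(x) = x^3 - 15*x^2 + 75*x - 125
which factors as (x - 5)^3. The eigenvalues (with algebraic multiplicities) are λ = 5 with multiplicity 3.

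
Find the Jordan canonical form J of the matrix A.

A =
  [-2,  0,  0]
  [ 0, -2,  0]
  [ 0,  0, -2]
J_1(-2) ⊕ J_1(-2) ⊕ J_1(-2)

The characteristic polynomial is
  det(x·I − A) = x^3 + 6*x^2 + 12*x + 8 = (x + 2)^3

Eigenvalues and multiplicities (the geometric multiplicity of λ is n − rank(A − λI), which equals the number of Jordan blocks for λ):
  λ = -2: algebraic multiplicity = 3, geometric multiplicity = 3

Determining the block sizes for each eigenvalue:
  λ = -2: gm = am = 3, so every block has size 1 → block sizes [1, 1, 1]

Assembling the blocks gives a Jordan form
J =
  [-2,  0,  0]
  [ 0, -2,  0]
  [ 0,  0, -2]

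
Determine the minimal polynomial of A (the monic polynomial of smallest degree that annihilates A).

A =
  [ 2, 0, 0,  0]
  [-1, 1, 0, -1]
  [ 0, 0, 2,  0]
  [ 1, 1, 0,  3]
x^2 - 4*x + 4

The characteristic polynomial is χ_A(x) = (x - 2)^4, so the eigenvalues are known. The minimal polynomial is
  m_A(x) = Π_λ (x − λ)^{k_λ}
where k_λ is the size of the *largest* Jordan block for λ (equivalently, the smallest k with (A − λI)^k v = 0 for every generalised eigenvector v of λ).

  λ = 2: largest Jordan block has size 2, contributing (x − 2)^2

So m_A(x) = (x - 2)^2 = x^2 - 4*x + 4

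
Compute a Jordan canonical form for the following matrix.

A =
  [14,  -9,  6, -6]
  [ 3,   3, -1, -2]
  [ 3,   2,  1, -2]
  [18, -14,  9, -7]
J_3(2) ⊕ J_1(5)

The characteristic polynomial is
  det(x·I − A) = x^4 - 11*x^3 + 42*x^2 - 68*x + 40 = (x - 5)*(x - 2)^3

Eigenvalues and multiplicities (the geometric multiplicity of λ is n − rank(A − λI), which equals the number of Jordan blocks for λ):
  λ = 2: algebraic multiplicity = 3, geometric multiplicity = 1
  λ = 5: algebraic multiplicity = 1, geometric multiplicity = 1

Determining the block sizes for each eigenvalue:
  λ = 2: one block (gm = 1), so the single block has size am = 3 → block sizes [3]
  λ = 5: one block (gm = 1), so the single block has size am = 1 → block sizes [1]

Assembling the blocks gives a Jordan form
J =
  [2, 1, 0, 0]
  [0, 2, 1, 0]
  [0, 0, 2, 0]
  [0, 0, 0, 5]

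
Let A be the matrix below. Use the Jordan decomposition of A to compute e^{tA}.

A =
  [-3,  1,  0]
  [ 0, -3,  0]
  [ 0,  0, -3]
e^{tA} =
  [exp(-3*t), t*exp(-3*t), 0]
  [0, exp(-3*t), 0]
  [0, 0, exp(-3*t)]

Strategy: write A = P · J · P⁻¹ where J is a Jordan canonical form, so e^{tA} = P · e^{tJ} · P⁻¹, and e^{tJ} can be computed block-by-block.

A has Jordan form
J =
  [-3,  1,  0]
  [ 0, -3,  0]
  [ 0,  0, -3]
(up to reordering of blocks).

Per-block formulas:
  For a 2×2 Jordan block J_2(-3): exp(t · J_2(-3)) = e^(-3t)·(I + t·N), where N is the 2×2 nilpotent shift.
  For a 1×1 block at λ = -3: exp(t · [-3]) = [e^(-3t)].

After assembling e^{tJ} and conjugating by P, we get:

e^{tA} =
  [exp(-3*t), t*exp(-3*t), 0]
  [0, exp(-3*t), 0]
  [0, 0, exp(-3*t)]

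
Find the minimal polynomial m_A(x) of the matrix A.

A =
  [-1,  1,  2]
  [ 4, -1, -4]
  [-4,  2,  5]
x^2 - 2*x + 1

The characteristic polynomial is χ_A(x) = (x - 1)^3, so the eigenvalues are known. The minimal polynomial is
  m_A(x) = Π_λ (x − λ)^{k_λ}
where k_λ is the size of the *largest* Jordan block for λ (equivalently, the smallest k with (A − λI)^k v = 0 for every generalised eigenvector v of λ).

  λ = 1: largest Jordan block has size 2, contributing (x − 1)^2

So m_A(x) = (x - 1)^2 = x^2 - 2*x + 1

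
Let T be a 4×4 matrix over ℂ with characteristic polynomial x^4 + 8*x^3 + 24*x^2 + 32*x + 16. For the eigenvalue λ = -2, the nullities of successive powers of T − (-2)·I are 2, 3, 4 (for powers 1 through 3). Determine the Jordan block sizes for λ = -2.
Block sizes for λ = -2: [3, 1]

From the dimensions of kernels of powers, the number of Jordan blocks of size at least j is d_j − d_{j−1} where d_j = dim ker(N^j) (with d_0 = 0). Computing the differences gives [2, 1, 1].
The number of blocks of size exactly k is (#blocks of size ≥ k) − (#blocks of size ≥ k + 1), so the partition is: 1 block(s) of size 1, 1 block(s) of size 3.
In nonincreasing order the block sizes are [3, 1].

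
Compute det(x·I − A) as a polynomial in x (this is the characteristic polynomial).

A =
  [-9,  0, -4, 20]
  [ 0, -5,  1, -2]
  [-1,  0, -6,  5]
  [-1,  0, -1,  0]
x^4 + 20*x^3 + 150*x^2 + 500*x + 625

Expanding det(x·I − A) (e.g. by cofactor expansion or by noting that A is similar to its Jordan form J, which has the same characteristic polynomial as A) gives
  χ_A(x) = x^4 + 20*x^3 + 150*x^2 + 500*x + 625
which factors as (x + 5)^4. The eigenvalues (with algebraic multiplicities) are λ = -5 with multiplicity 4.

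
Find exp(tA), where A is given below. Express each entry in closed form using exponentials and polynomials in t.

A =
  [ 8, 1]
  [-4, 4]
e^{tA} =
  [2*t*exp(6*t) + exp(6*t), t*exp(6*t)]
  [-4*t*exp(6*t), -2*t*exp(6*t) + exp(6*t)]

Strategy: write A = P · J · P⁻¹ where J is a Jordan canonical form, so e^{tA} = P · e^{tJ} · P⁻¹, and e^{tJ} can be computed block-by-block.

A has Jordan form
J =
  [6, 1]
  [0, 6]
(up to reordering of blocks).

Per-block formulas:
  For a 2×2 Jordan block J_2(6): exp(t · J_2(6)) = e^(6t)·(I + t·N), where N is the 2×2 nilpotent shift.

After assembling e^{tJ} and conjugating by P, we get:

e^{tA} =
  [2*t*exp(6*t) + exp(6*t), t*exp(6*t)]
  [-4*t*exp(6*t), -2*t*exp(6*t) + exp(6*t)]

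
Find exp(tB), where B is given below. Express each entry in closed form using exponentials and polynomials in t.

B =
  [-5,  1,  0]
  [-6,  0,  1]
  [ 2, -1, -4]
e^{tB} =
  [-t^2*exp(-3*t) - 2*t*exp(-3*t) + exp(-3*t), t^2*exp(-3*t)/2 + t*exp(-3*t), t^2*exp(-3*t)/2]
  [-2*t^2*exp(-3*t) - 6*t*exp(-3*t), t^2*exp(-3*t) + 3*t*exp(-3*t) + exp(-3*t), t^2*exp(-3*t) + t*exp(-3*t)]
  [2*t*exp(-3*t), -t*exp(-3*t), -t*exp(-3*t) + exp(-3*t)]

Strategy: write B = P · J · P⁻¹ where J is a Jordan canonical form, so e^{tB} = P · e^{tJ} · P⁻¹, and e^{tJ} can be computed block-by-block.

B has Jordan form
J =
  [-3,  1,  0]
  [ 0, -3,  1]
  [ 0,  0, -3]
(up to reordering of blocks).

Per-block formulas:
  For a 3×3 Jordan block J_3(-3): exp(t · J_3(-3)) = e^(-3t)·(I + t·N + (t^2/2)·N^2), where N is the 3×3 nilpotent shift.

After assembling e^{tJ} and conjugating by P, we get:

e^{tB} =
  [-t^2*exp(-3*t) - 2*t*exp(-3*t) + exp(-3*t), t^2*exp(-3*t)/2 + t*exp(-3*t), t^2*exp(-3*t)/2]
  [-2*t^2*exp(-3*t) - 6*t*exp(-3*t), t^2*exp(-3*t) + 3*t*exp(-3*t) + exp(-3*t), t^2*exp(-3*t) + t*exp(-3*t)]
  [2*t*exp(-3*t), -t*exp(-3*t), -t*exp(-3*t) + exp(-3*t)]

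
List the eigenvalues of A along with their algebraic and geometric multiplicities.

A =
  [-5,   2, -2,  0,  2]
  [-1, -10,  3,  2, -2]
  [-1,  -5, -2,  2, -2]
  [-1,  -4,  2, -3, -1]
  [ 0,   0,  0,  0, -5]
λ = -5: alg = 5, geom = 3

Step 1 — factor the characteristic polynomial to read off the algebraic multiplicities:
  χ_A(x) = (x + 5)^5

Step 2 — compute geometric multiplicities via the rank-nullity identity g(λ) = n − rank(A − λI):
  rank(A − (-5)·I) = 2, so dim ker(A − (-5)·I) = n − 2 = 3

Summary:
  λ = -5: algebraic multiplicity = 5, geometric multiplicity = 3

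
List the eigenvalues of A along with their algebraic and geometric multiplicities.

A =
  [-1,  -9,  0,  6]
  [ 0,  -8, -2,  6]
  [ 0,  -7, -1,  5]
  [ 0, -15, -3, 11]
λ = -1: alg = 1, geom = 1; λ = 0: alg = 2, geom = 1; λ = 2: alg = 1, geom = 1

Step 1 — factor the characteristic polynomial to read off the algebraic multiplicities:
  χ_A(x) = x^2*(x - 2)*(x + 1)

Step 2 — compute geometric multiplicities via the rank-nullity identity g(λ) = n − rank(A − λI):
  rank(A − (-1)·I) = 3, so dim ker(A − (-1)·I) = n − 3 = 1
  rank(A − (0)·I) = 3, so dim ker(A − (0)·I) = n − 3 = 1
  rank(A − (2)·I) = 3, so dim ker(A − (2)·I) = n − 3 = 1

Summary:
  λ = -1: algebraic multiplicity = 1, geometric multiplicity = 1
  λ = 0: algebraic multiplicity = 2, geometric multiplicity = 1
  λ = 2: algebraic multiplicity = 1, geometric multiplicity = 1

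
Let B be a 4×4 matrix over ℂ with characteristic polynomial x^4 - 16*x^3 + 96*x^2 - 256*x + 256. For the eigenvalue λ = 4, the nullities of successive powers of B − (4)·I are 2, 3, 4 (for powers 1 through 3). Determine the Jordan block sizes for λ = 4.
Block sizes for λ = 4: [3, 1]

From the dimensions of kernels of powers, the number of Jordan blocks of size at least j is d_j − d_{j−1} where d_j = dim ker(N^j) (with d_0 = 0). Computing the differences gives [2, 1, 1].
The number of blocks of size exactly k is (#blocks of size ≥ k) − (#blocks of size ≥ k + 1), so the partition is: 1 block(s) of size 1, 1 block(s) of size 3.
In nonincreasing order the block sizes are [3, 1].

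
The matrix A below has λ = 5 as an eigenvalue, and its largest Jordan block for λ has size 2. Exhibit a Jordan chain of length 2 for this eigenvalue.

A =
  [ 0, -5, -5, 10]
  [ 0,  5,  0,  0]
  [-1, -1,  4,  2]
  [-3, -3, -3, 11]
A Jordan chain for λ = 5 of length 2:
v_1 = (-5, 0, -1, -3)ᵀ
v_2 = (1, 0, 0, 0)ᵀ

Let N = A − (5)·I. We want v_2 with N^2 v_2 = 0 but N^1 v_2 ≠ 0; then v_{j-1} := N · v_j for j = 2, …, 2.

Pick v_2 = (1, 0, 0, 0)ᵀ.
Then v_1 = N · v_2 = (-5, 0, -1, -3)ᵀ.

Sanity check: (A − (5)·I) v_1 = (0, 0, 0, 0)ᵀ = 0. ✓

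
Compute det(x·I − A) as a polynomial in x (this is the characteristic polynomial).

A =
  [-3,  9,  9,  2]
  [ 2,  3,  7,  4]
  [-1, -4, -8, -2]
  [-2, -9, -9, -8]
x^4 + 16*x^3 + 96*x^2 + 256*x + 256

Expanding det(x·I − A) (e.g. by cofactor expansion or by noting that A is similar to its Jordan form J, which has the same characteristic polynomial as A) gives
  χ_A(x) = x^4 + 16*x^3 + 96*x^2 + 256*x + 256
which factors as (x + 4)^4. The eigenvalues (with algebraic multiplicities) are λ = -4 with multiplicity 4.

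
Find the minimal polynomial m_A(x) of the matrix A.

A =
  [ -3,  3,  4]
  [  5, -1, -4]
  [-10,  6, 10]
x^2 - 4*x + 4

The characteristic polynomial is χ_A(x) = (x - 2)^3, so the eigenvalues are known. The minimal polynomial is
  m_A(x) = Π_λ (x − λ)^{k_λ}
where k_λ is the size of the *largest* Jordan block for λ (equivalently, the smallest k with (A − λI)^k v = 0 for every generalised eigenvector v of λ).

  λ = 2: largest Jordan block has size 2, contributing (x − 2)^2

So m_A(x) = (x - 2)^2 = x^2 - 4*x + 4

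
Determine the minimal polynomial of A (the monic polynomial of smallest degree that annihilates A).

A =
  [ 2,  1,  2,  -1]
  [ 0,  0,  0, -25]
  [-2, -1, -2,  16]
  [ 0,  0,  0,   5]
x^3 - 5*x^2

The characteristic polynomial is χ_A(x) = x^3*(x - 5), so the eigenvalues are known. The minimal polynomial is
  m_A(x) = Π_λ (x − λ)^{k_λ}
where k_λ is the size of the *largest* Jordan block for λ (equivalently, the smallest k with (A − λI)^k v = 0 for every generalised eigenvector v of λ).

  λ = 0: largest Jordan block has size 2, contributing (x − 0)^2
  λ = 5: largest Jordan block has size 1, contributing (x − 5)

So m_A(x) = x^2*(x - 5) = x^3 - 5*x^2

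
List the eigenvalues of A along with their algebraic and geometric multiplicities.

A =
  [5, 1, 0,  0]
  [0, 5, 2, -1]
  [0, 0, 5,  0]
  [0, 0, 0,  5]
λ = 5: alg = 4, geom = 2

Step 1 — factor the characteristic polynomial to read off the algebraic multiplicities:
  χ_A(x) = (x - 5)^4

Step 2 — compute geometric multiplicities via the rank-nullity identity g(λ) = n − rank(A − λI):
  rank(A − (5)·I) = 2, so dim ker(A − (5)·I) = n − 2 = 2

Summary:
  λ = 5: algebraic multiplicity = 4, geometric multiplicity = 2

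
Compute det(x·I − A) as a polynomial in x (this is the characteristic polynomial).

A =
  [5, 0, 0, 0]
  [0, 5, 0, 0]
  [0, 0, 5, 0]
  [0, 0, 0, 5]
x^4 - 20*x^3 + 150*x^2 - 500*x + 625

Expanding det(x·I − A) (e.g. by cofactor expansion or by noting that A is similar to its Jordan form J, which has the same characteristic polynomial as A) gives
  χ_A(x) = x^4 - 20*x^3 + 150*x^2 - 500*x + 625
which factors as (x - 5)^4. The eigenvalues (with algebraic multiplicities) are λ = 5 with multiplicity 4.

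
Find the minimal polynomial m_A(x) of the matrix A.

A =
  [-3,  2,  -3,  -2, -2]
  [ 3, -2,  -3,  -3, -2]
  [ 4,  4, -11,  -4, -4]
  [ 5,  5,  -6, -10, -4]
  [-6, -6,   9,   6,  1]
x^2 + 10*x + 25

The characteristic polynomial is χ_A(x) = (x + 5)^5, so the eigenvalues are known. The minimal polynomial is
  m_A(x) = Π_λ (x − λ)^{k_λ}
where k_λ is the size of the *largest* Jordan block for λ (equivalently, the smallest k with (A − λI)^k v = 0 for every generalised eigenvector v of λ).

  λ = -5: largest Jordan block has size 2, contributing (x + 5)^2

So m_A(x) = (x + 5)^2 = x^2 + 10*x + 25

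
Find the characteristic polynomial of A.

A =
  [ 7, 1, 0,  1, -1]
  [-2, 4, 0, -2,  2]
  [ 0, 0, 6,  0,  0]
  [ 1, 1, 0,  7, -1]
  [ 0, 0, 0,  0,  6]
x^5 - 30*x^4 + 360*x^3 - 2160*x^2 + 6480*x - 7776

Expanding det(x·I − A) (e.g. by cofactor expansion or by noting that A is similar to its Jordan form J, which has the same characteristic polynomial as A) gives
  χ_A(x) = x^5 - 30*x^4 + 360*x^3 - 2160*x^2 + 6480*x - 7776
which factors as (x - 6)^5. The eigenvalues (with algebraic multiplicities) are λ = 6 with multiplicity 5.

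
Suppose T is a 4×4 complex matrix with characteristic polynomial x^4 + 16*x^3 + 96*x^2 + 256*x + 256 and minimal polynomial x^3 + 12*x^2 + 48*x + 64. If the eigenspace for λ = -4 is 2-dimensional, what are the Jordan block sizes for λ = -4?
Block sizes for λ = -4: [3, 1]

Step 1 — from the characteristic polynomial, algebraic multiplicity of λ = -4 is 4. From dim ker(T − (-4)·I) = 2, there are exactly 2 Jordan blocks for λ = -4.
Step 2 — from the minimal polynomial, the factor (x + 4)^3 tells us the largest block for λ = -4 has size 3.
Step 3 — with total size 4, 2 blocks, and largest block 3, the block sizes (in nonincreasing order) are [3, 1].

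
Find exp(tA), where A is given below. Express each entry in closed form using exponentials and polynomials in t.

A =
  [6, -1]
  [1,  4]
e^{tA} =
  [t*exp(5*t) + exp(5*t), -t*exp(5*t)]
  [t*exp(5*t), -t*exp(5*t) + exp(5*t)]

Strategy: write A = P · J · P⁻¹ where J is a Jordan canonical form, so e^{tA} = P · e^{tJ} · P⁻¹, and e^{tJ} can be computed block-by-block.

A has Jordan form
J =
  [5, 1]
  [0, 5]
(up to reordering of blocks).

Per-block formulas:
  For a 2×2 Jordan block J_2(5): exp(t · J_2(5)) = e^(5t)·(I + t·N), where N is the 2×2 nilpotent shift.

After assembling e^{tJ} and conjugating by P, we get:

e^{tA} =
  [t*exp(5*t) + exp(5*t), -t*exp(5*t)]
  [t*exp(5*t), -t*exp(5*t) + exp(5*t)]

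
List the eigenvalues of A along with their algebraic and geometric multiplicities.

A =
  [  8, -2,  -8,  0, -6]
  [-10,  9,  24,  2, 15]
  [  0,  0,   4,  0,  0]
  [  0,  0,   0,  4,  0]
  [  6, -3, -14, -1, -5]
λ = 4: alg = 5, geom = 3

Step 1 — factor the characteristic polynomial to read off the algebraic multiplicities:
  χ_A(x) = (x - 4)^5

Step 2 — compute geometric multiplicities via the rank-nullity identity g(λ) = n − rank(A − λI):
  rank(A − (4)·I) = 2, so dim ker(A − (4)·I) = n − 2 = 3

Summary:
  λ = 4: algebraic multiplicity = 5, geometric multiplicity = 3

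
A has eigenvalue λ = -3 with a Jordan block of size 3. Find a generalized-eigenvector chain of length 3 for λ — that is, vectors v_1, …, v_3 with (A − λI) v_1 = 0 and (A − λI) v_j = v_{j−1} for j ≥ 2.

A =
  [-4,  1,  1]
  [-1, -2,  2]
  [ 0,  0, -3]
A Jordan chain for λ = -3 of length 3:
v_1 = (1, 1, 0)ᵀ
v_2 = (1, 2, 0)ᵀ
v_3 = (0, 0, 1)ᵀ

Let N = A − (-3)·I. We want v_3 with N^3 v_3 = 0 but N^2 v_3 ≠ 0; then v_{j-1} := N · v_j for j = 3, …, 2.

Pick v_3 = (0, 0, 1)ᵀ.
Then v_2 = N · v_3 = (1, 2, 0)ᵀ.
Then v_1 = N · v_2 = (1, 1, 0)ᵀ.

Sanity check: (A − (-3)·I) v_1 = (0, 0, 0)ᵀ = 0. ✓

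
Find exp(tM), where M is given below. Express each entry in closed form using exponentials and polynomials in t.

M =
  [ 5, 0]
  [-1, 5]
e^{tM} =
  [exp(5*t), 0]
  [-t*exp(5*t), exp(5*t)]

Strategy: write M = P · J · P⁻¹ where J is a Jordan canonical form, so e^{tM} = P · e^{tJ} · P⁻¹, and e^{tJ} can be computed block-by-block.

M has Jordan form
J =
  [5, 1]
  [0, 5]
(up to reordering of blocks).

Per-block formulas:
  For a 2×2 Jordan block J_2(5): exp(t · J_2(5)) = e^(5t)·(I + t·N), where N is the 2×2 nilpotent shift.

After assembling e^{tJ} and conjugating by P, we get:

e^{tM} =
  [exp(5*t), 0]
  [-t*exp(5*t), exp(5*t)]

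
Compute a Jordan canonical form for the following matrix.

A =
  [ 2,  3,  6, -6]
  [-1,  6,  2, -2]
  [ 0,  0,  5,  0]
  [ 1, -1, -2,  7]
J_2(5) ⊕ J_1(5) ⊕ J_1(5)

The characteristic polynomial is
  det(x·I − A) = x^4 - 20*x^3 + 150*x^2 - 500*x + 625 = (x - 5)^4

Eigenvalues and multiplicities (the geometric multiplicity of λ is n − rank(A − λI), which equals the number of Jordan blocks for λ):
  λ = 5: algebraic multiplicity = 4, geometric multiplicity = 3

Determining the block sizes for each eigenvalue:
  λ = 5: 3 blocks summing to 4 forces exactly one block of size 2 and the rest size 1 → block sizes [2, 1, 1]

Assembling the blocks gives a Jordan form
J =
  [5, 1, 0, 0]
  [0, 5, 0, 0]
  [0, 0, 5, 0]
  [0, 0, 0, 5]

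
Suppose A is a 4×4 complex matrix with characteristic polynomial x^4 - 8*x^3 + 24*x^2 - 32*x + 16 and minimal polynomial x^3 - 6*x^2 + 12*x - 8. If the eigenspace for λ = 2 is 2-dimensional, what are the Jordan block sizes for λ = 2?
Block sizes for λ = 2: [3, 1]

Step 1 — from the characteristic polynomial, algebraic multiplicity of λ = 2 is 4. From dim ker(A − (2)·I) = 2, there are exactly 2 Jordan blocks for λ = 2.
Step 2 — from the minimal polynomial, the factor (x − 2)^3 tells us the largest block for λ = 2 has size 3.
Step 3 — with total size 4, 2 blocks, and largest block 3, the block sizes (in nonincreasing order) are [3, 1].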